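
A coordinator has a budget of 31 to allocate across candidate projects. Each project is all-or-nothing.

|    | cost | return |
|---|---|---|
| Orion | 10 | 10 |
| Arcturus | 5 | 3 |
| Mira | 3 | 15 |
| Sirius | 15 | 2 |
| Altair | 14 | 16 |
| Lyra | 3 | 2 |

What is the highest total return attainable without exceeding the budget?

Allowing fractional choices, the relaxed optimum would be about 43.6, but projects are indivisible.
Orion + Mira + Altair + Lyra: cost 10 + 3 + 14 + 3 = 30 ≤ 31, return 10 + 15 + 16 + 2 = 43.
Orion + Mira + Altair: cost 10 + 3 + 14 = 27 ≤ 31, return 10 + 15 + 16 = 41.
Best is Orion, Mira, Altair, and Lyra with total return 43.

43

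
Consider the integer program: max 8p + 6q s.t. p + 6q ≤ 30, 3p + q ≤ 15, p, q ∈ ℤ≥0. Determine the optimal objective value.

50

Relaxing integrality, the LP optimum is 54.71 at (p,q) = (3.53, 4.41), which is not an integer point.
(p,q)=(4,3): 1·4+6·3=22≤30, 3·4+1·3=15≤15, objective 50.
(p,q)=(3,4): 1·3+6·4=27≤30, 3·3+1·4=13≤15, objective 48.
Maximum is 50 at (p,q)=(4,3).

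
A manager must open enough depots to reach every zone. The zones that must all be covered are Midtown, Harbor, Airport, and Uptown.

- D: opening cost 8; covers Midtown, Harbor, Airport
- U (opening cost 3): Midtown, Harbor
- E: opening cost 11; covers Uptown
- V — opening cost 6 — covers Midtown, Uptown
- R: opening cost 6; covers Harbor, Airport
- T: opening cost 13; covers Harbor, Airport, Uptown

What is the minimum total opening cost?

This is an integer covering problem.
The greedy cost-per-new-zone heuristic would pick U, V, and R for 15, but a cheaper cover exists.
Choose V and R: together they cover Midtown, Harbor, Airport, Uptown — every zone.
Total opening cost: 6 + 6 = 12.
No cover costs less than 12.

12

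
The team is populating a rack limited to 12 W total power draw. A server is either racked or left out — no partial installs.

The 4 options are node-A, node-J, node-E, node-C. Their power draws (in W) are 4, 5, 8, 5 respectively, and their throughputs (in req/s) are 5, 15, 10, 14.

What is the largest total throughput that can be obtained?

node-A + node-C: power draw 4 + 5 = 9 ≤ 12, throughput 5 + 14 = 19.
node-J + node-C: power draw 5 + 5 = 10 ≤ 12, throughput 15 + 14 = 29.
node-A + node-J: power draw 4 + 5 = 9 ≤ 12, throughput 5 + 15 = 20.
Best is node-J and node-C with total throughput 29.

29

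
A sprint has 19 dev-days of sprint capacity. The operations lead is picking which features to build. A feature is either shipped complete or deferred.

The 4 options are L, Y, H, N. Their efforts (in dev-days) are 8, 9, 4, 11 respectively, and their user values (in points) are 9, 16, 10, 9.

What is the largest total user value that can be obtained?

Allowing fractional choices, the relaxed optimum would be about 32.8, but features are indivisible.
L + H: effort 8 + 4 = 12 ≤ 19, user value 9 + 10 = 19.
L + Y: effort 8 + 9 = 17 ≤ 19, user value 9 + 16 = 25.
Y + H: effort 9 + 4 = 13 ≤ 19, user value 16 + 10 = 26.
Best is Y and H with total user value 26.

26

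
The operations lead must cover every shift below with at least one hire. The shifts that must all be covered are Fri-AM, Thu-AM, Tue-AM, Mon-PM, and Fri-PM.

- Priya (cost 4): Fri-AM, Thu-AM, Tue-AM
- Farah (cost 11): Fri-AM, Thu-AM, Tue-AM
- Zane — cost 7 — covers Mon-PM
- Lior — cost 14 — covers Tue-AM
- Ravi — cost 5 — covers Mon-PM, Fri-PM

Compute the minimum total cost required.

9

This is a weighted set-cover instance.
Choose Priya and Ravi: together they cover Fri-AM, Thu-AM, Tue-AM, Mon-PM, Fri-PM — every shift.
Total cost: 4 + 5 = 9.
No cover costs less than 9.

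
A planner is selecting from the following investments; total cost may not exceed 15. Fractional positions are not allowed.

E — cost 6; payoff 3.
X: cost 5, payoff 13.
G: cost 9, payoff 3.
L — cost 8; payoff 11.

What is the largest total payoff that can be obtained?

24

Take X and L: cost 5 + 8 = 13 ≤ 15, payoff 13 + 11 = 24.
No other feasible combination does better.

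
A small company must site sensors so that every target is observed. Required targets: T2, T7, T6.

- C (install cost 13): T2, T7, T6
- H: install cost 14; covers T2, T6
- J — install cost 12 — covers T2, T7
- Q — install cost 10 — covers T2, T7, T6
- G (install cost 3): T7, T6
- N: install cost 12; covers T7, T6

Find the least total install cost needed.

10

The greedy cost-per-new-target heuristic would pick G and Q for 13, but a cheaper cover exists.
Q alone covers T2, T7, T6 — every target.
Total install cost: 10.
No cover costs less than 10.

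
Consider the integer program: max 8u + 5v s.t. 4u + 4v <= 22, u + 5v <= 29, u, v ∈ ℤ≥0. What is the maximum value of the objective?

The continuous relaxation peaks at (5.5, 0) with value 44.00; rounding to a feasible lattice point costs some objective.
(u,v)=(5,0): 4·5+4·0=20≤22, 1·5+5·0=5≤29, objective 40.
(u,v)=(4,1): 4·4+4·1=20≤22, 1·4+5·1=9≤29, objective 37.
(u,v)=(4,0): 4·4+4·0=16≤22, 1·4+5·0=4≤29, objective 32.
Maximum is 40 at (u,v)=(5,0).

40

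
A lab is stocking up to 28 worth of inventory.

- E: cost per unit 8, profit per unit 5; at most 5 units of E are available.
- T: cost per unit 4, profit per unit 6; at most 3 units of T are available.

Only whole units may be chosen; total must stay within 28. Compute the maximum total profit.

This is a bounded integer knapsack.
Take 2×E and 3×T: cost 28 ≤ 28, profit 2·5 + 3·6 = 28.
T has the best ratio (6/4) and is taken to its limit of 3; remaining capacity is filled optimally with the others.

28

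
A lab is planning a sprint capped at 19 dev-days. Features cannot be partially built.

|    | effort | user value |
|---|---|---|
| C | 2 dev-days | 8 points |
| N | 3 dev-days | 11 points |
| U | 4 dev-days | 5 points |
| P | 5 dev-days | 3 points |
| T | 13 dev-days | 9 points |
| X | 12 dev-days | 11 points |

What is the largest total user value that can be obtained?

This is a 0-1 knapsack instance.
Take C, N, and X: effort 2 + 3 + 12 = 17 ≤ 19, user value 8 + 11 + 11 = 30.
No other feasible combination does better.

30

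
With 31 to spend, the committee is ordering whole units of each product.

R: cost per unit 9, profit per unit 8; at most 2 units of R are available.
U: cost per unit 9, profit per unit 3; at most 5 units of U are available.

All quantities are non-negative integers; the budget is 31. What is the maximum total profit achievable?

R has the best ratio (8/9); taking only R gives at most 2×8 = 16 (stopped by the supply cap of 2).
Mixing does better — 2×R and 1×U: cost 27 ≤ 31, profit 2·8 + 1·3 = 19.

19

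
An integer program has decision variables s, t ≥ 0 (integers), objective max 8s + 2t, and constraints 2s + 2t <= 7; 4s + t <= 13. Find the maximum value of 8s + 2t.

24

Relaxing integrality, the LP optimum is 26.00 at (s,t) = (3.25, 0), which is not an integer point.
(s,t)=(3,0): 2·3+2·0=6≤7, 4·3+1·0=12≤13, objective 24.
(s,t)=(2,1): 2·2+2·1=6≤7, 4·2+1·1=9≤13, objective 18.
The best lattice point is (3,0), giving 24.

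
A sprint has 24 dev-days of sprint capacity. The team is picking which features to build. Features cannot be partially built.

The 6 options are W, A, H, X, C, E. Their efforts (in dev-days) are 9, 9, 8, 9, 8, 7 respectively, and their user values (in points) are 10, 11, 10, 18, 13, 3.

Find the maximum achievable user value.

34

This is a 0-1 knapsack instance.
Allowing fractional choices, the relaxed optimum would be about 39.8, but features are indivisible.
H + X + E: effort 8 + 9 + 7 = 24 ≤ 24, user value 10 + 18 + 3 = 31.
X + C: effort 9 + 8 = 17 ≤ 24, user value 18 + 13 = 31.
X + C + E: effort 9 + 8 + 7 = 24 ≤ 24, user value 18 + 13 + 3 = 34.
Best is X, C, and E with total user value 34.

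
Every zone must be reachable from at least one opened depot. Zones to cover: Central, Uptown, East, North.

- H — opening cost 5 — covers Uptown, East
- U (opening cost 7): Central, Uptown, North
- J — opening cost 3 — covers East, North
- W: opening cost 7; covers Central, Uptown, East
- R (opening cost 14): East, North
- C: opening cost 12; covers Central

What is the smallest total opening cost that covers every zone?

10

Choose U and J: together they cover Central, Uptown, East, North — every zone.
Total opening cost: 7 + 3 = 10.
No cover costs less than 10.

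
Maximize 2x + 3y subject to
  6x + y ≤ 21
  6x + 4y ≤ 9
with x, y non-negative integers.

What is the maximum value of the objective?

6

Relaxing integrality, the LP optimum is 6.75 at (x,y) = (0, 2.25), which is not an integer point.
(x,y)=(0,2): 6·0+1·2=2≤21, 6·0+4·2=8≤9, objective 6.
(x,y)=(0,1): 6·0+1·1=1≤21, 6·0+4·1=4≤9, objective 3.
Maximum is 6 at (x,y)=(0,2).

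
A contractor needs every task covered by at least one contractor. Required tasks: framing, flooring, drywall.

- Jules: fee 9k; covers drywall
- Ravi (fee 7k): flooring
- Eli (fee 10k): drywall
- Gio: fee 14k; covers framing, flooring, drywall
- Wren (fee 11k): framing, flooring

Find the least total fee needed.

14

Gio alone covers framing, flooring, drywall — every task.
Total fee: 14.
No cover costs less than 14.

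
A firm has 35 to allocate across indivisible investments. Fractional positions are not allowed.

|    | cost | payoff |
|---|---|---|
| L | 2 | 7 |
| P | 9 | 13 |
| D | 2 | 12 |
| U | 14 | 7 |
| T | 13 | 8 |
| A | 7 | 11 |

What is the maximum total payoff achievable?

L + P + D + U + A: cost 2 + 9 + 2 + 14 + 7 = 34 ≤ 35, payoff 7 + 13 + 12 + 7 + 11 = 50.
P + D + T + A: cost 9 + 2 + 13 + 7 = 31 ≤ 35, payoff 13 + 12 + 8 + 11 = 44.
L + P + D + T + A: cost 2 + 9 + 2 + 13 + 7 = 33 ≤ 35, payoff 7 + 13 + 12 + 8 + 11 = 51.
Best is L, P, D, T, and A with total payoff 51.

51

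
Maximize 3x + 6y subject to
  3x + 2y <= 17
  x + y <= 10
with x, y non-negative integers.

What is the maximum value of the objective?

The continuous relaxation peaks at (0, 8.5) with value 51.00; rounding to a feasible lattice point costs some objective.
(x,y)=(0,8): 3·0+2·8=16≤17, 1·0+1·8=8≤10, objective 48.
(x,y)=(1,7): 3·1+2·7=17≤17, 1·1+1·7=8≤10, objective 45.
(x,y)=(0,7): 3·0+2·7=14≤17, 1·0+1·7=7≤10, objective 42.
The best lattice point is (0,8), giving 48.

48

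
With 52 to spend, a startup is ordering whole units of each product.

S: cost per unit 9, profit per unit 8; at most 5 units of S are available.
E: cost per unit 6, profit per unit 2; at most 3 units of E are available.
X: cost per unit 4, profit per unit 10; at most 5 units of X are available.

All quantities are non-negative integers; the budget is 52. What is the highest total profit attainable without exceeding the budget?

74

This is a bounded integer knapsack.
X has the best ratio (10/4); taking only X gives at most 5×10 = 50 (stopped by the supply cap of 5).
Mixing does better — 3×S and 5×X: cost 47 ≤ 52, profit 3·8 + 5·10 = 74.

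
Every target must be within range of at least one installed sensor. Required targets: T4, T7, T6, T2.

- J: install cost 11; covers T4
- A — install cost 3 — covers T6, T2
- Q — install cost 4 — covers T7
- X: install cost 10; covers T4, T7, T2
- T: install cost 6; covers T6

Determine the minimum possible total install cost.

Choose A and X: together they cover T4, T7, T6, T2 — every target.
Total install cost: 3 + 10 = 13.

13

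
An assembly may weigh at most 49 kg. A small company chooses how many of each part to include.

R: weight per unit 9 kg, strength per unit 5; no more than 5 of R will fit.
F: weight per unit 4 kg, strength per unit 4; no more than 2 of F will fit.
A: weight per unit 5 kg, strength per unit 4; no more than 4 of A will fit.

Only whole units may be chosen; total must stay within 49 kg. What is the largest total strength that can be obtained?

This is a bounded integer knapsack.
Take 2×R, 2×F, and 4×A: weight 46 ≤ 49, strength 2·5 + 2·4 + 4·4 = 34.
F has the best ratio (4/4) and is taken to its limit of 2; remaining capacity is filled optimally with the others.

34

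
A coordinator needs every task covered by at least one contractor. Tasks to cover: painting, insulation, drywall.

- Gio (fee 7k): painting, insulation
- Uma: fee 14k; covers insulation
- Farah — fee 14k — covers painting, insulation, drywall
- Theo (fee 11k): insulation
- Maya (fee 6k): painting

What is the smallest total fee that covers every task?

14

The greedy cost-per-new-task heuristic would pick Gio and Farah for 21, but a cheaper cover exists.
Farah alone covers painting, insulation, drywall — every task.
Total fee: 14.
No cover costs less than 14.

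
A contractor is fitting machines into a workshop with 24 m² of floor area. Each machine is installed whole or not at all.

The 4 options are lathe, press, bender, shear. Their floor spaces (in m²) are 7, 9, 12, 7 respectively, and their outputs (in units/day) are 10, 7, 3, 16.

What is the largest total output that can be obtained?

33

Allowing fractional choices, the relaxed optimum would be about 33.2, but machines are indivisible.
lathe + press + shear: floor space 7 + 9 + 7 = 23 ≤ 24, output 10 + 7 + 16 = 33.
press + shear: floor space 9 + 7 = 16 ≤ 24, output 7 + 16 = 23.
lathe + shear: floor space 7 + 7 = 14 ≤ 24, output 10 + 16 = 26.
Best is lathe, press, and shear with total output 33.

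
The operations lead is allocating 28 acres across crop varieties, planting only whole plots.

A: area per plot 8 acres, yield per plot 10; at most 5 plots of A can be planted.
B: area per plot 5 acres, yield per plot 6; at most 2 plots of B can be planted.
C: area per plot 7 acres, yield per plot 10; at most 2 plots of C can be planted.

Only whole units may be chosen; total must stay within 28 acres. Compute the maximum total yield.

2×A, 1×B, and 1×C: area 28 ≤ 28, yield 2·10 + 1·6 + 1·10 = 36.
1×A, 1×B, and 2×C: area 27 ≤ 28, yield 1·10 + 1·6 + 2·10 = 36.
Best is 36.

36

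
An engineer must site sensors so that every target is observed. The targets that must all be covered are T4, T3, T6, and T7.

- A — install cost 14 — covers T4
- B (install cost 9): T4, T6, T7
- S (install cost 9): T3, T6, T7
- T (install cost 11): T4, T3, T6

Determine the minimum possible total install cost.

This is an integer covering problem.
Choose B and S: together they cover T4, T3, T6, T7 — every target.
Total install cost: 9 + 9 = 18.
No cover costs less than 18.

18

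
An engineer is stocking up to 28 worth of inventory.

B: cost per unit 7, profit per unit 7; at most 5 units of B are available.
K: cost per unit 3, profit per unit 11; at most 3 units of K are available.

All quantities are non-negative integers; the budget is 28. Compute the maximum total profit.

K has the best ratio (11/3); taking only K gives at most 3×11 = 33 (stopped by the supply cap of 3).
Mixing does better — 2×B and 3×K: cost 23 ≤ 28, profit 2·7 + 3·11 = 47.

47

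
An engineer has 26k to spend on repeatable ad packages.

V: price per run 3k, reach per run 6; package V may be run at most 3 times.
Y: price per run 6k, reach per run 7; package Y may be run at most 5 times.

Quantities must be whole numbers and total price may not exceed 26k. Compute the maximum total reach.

33

This is a bounded integer knapsack.
V has the best ratio (6/3); taking only V gives at most 3×6 = 18 (stopped by the supply cap of 3).
Mixing does better — 2×V and 3×Y: price 24 ≤ 26, reach 2·6 + 3·7 = 33.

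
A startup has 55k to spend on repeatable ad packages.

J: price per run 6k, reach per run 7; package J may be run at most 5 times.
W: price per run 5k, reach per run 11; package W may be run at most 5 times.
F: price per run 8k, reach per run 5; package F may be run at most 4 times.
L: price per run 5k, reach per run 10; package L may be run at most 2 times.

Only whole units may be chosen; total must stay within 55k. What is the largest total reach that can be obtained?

96

W has the best ratio (11/5); taking only W gives at most 5×11 = 55 (stopped by the supply cap of 5).
Mixing does better — 3×J, 5×W, and 2×L: price 53 ≤ 55, reach 3·7 + 5·11 + 2·10 = 96.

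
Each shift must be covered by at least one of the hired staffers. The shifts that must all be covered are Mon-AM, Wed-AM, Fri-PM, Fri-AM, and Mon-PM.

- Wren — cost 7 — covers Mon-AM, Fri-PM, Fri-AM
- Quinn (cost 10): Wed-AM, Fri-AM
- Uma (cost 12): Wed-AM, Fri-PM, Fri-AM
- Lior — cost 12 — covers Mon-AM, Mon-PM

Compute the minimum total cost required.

24

Choose Uma and Lior: together they cover Mon-AM, Wed-AM, Fri-PM, Fri-AM, Mon-PM — every shift.
Total cost: 12 + 12 = 24.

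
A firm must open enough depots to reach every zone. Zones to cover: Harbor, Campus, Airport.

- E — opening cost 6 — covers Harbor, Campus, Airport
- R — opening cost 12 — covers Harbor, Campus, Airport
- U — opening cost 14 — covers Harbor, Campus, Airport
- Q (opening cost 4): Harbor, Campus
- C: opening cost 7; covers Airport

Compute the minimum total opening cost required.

6

This is an integer covering problem.
E alone covers Harbor, Campus, Airport — every zone.
Total opening cost: 6.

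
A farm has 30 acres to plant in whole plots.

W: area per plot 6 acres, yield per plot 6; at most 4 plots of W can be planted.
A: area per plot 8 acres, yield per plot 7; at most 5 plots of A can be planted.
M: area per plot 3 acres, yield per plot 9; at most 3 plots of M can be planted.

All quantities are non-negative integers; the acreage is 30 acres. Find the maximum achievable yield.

46

M has the best ratio (9/3); taking only M gives at most 3×9 = 27 (stopped by the supply cap of 3).
Mixing does better — 2×W, 1×A, and 3×M: area 29 ≤ 30, yield 2·6 + 1·7 + 3·9 = 46.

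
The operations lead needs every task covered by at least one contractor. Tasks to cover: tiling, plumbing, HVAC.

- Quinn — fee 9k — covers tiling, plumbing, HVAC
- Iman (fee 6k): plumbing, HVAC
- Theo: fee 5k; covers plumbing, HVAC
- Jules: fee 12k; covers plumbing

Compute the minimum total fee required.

This is an integer covering problem.
Quinn alone covers tiling, plumbing, HVAC — every task.
Total fee: 9.

9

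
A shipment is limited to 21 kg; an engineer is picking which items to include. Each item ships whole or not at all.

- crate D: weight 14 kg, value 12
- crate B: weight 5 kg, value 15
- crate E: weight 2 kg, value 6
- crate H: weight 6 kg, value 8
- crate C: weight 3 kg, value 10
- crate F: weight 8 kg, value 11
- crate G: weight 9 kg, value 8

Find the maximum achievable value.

42

crate B + crate E + crate C + crate F: weight 5 + 2 + 3 + 8 = 18 ≤ 21, value 15 + 6 + 10 + 11 = 42.
crate B + crate E + crate H + crate F: weight 5 + 2 + 6 + 8 = 21 ≤ 21, value 15 + 6 + 8 + 11 = 40.
crate B + crate E + crate H + crate C: weight 5 + 2 + 6 + 3 = 16 ≤ 21, value 15 + 6 + 8 + 10 = 39.
Best is crate B, crate E, crate C, and crate F with total value 42.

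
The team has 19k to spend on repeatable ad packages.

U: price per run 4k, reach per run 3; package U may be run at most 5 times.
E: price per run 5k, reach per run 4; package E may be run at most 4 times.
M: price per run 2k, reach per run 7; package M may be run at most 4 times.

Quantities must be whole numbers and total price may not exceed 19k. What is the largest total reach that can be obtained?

36

This is a bounded integer knapsack.
M has the best ratio (7/2); taking only M gives at most 4×7 = 28 (stopped by the supply cap of 4).
Mixing does better — 2×E and 4×M: price 18 ≤ 19, reach 2·4 + 4·7 = 36.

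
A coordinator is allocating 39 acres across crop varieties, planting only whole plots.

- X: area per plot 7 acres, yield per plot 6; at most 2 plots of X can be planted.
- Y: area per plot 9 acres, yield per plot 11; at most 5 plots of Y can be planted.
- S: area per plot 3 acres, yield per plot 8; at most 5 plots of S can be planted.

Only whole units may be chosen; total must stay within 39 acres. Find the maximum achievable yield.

3×Y and 4×S: area 39 ≤ 39, yield 3·11 + 4·8 = 65.
2×X, 1×Y, and 5×S: area 38 ≤ 39, yield 2·6 + 1·11 + 5·8 = 63.
Best is 65.

65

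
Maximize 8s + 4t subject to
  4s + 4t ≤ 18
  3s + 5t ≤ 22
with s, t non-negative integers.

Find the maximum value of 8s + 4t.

32

The continuous relaxation peaks at (4.5, 0) with value 36.00; rounding to a feasible lattice point costs some objective.
(s,t)=(4,0): 4·4+4·0=16≤18, 3·4+5·0=12≤22, objective 32.
(s,t)=(3,1): 4·3+4·1=16≤18, 3·3+5·1=14≤22, objective 28.
(s,t)=(3,0): 4·3+4·0=12≤18, 3·3+5·0=9≤22, objective 24.
Maximum is 32 at (s,t)=(4,0).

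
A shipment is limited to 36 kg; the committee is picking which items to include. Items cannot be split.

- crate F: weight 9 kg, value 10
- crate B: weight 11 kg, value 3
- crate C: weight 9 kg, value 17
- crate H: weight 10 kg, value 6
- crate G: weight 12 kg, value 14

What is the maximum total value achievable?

Treat it as a binary knapsack problem.
Allowing fractional choices, the relaxed optimum would be about 44.6, but items are indivisible.
crate C + crate H + crate G: weight 9 + 10 + 12 = 31 ≤ 36, value 17 + 6 + 14 = 37.
crate F + crate C + crate G: weight 9 + 9 + 12 = 30 ≤ 36, value 10 + 17 + 14 = 41.
crate B + crate C + crate G: weight 11 + 9 + 12 = 32 ≤ 36, value 3 + 17 + 14 = 34.
Best is crate F, crate C, and crate G with total value 41.

41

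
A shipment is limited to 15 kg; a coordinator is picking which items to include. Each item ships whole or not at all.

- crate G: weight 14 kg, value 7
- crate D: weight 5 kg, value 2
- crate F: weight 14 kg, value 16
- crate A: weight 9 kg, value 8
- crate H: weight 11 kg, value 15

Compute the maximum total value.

Allowing fractional choices, the relaxed optimum would be about 19.6, but items are indivisible.
crate D + crate A: weight 5 + 9 = 14 ≤ 15, value 2 + 8 = 10.
crate F: weight 14 ≤ 15, value 16.
crate H: weight 11 ≤ 15, value 15.
Best is crate F with total value 16.

16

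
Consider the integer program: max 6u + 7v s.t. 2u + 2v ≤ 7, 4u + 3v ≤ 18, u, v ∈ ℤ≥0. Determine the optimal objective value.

21

The continuous relaxation peaks at (0, 3.5) with value 24.50; rounding to a feasible lattice point costs some objective.
(u,v)=(0,3) is feasible, giving 21.
(u,v)=(1,2) is feasible, giving 20.
(u,v)=(0,2) is feasible, giving 14.
The best lattice point is (0,3), giving 21.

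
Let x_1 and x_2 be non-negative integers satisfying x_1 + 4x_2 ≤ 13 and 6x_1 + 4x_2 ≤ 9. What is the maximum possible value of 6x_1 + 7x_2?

14

(x_1,x_2)=(0,2): 1·0+4·2=8≤13, 6·0+4·2=8≤9, objective 14.
(x_1,x_2)=(0,1): 1·0+4·1=4≤13, 6·0+4·1=4≤9, objective 7.
The best lattice point is (0,2), giving 14.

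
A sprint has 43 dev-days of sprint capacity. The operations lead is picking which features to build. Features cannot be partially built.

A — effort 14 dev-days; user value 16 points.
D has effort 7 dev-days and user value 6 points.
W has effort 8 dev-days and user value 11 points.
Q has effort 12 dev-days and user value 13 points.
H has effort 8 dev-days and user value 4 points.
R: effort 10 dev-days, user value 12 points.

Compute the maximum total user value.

47

Allowing fractional choices, the relaxed optimum would be about 50.9, but features are indivisible.
A + D + W + R: effort 14 + 7 + 8 + 10 = 39 ≤ 43, user value 16 + 6 + 11 + 12 = 45.
A + D + W + Q: effort 14 + 7 + 8 + 12 = 41 ≤ 43, user value 16 + 6 + 11 + 13 = 46.
A + D + Q + R: effort 14 + 7 + 12 + 10 = 43 ≤ 43, user value 16 + 6 + 13 + 12 = 47.
Best is A, D, Q, and R with total user value 47.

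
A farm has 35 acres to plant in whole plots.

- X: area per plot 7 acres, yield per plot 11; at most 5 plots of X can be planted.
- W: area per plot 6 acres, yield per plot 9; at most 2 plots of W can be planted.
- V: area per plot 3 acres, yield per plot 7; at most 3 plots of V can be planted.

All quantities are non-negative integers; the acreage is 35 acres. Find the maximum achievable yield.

Take 2×X, 2×W, and 3×V: area 35 ≤ 35, yield 2·11 + 2·9 + 3·7 = 61.
V has the best ratio (7/3) and is taken to its limit of 3; remaining capacity is filled optimally with the others.

61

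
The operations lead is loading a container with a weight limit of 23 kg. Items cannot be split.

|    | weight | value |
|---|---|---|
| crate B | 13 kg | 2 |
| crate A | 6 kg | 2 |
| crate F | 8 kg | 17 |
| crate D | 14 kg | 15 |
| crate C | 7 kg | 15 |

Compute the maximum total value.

34

Allowing fractional choices, the relaxed optimum would be about 40.6, but items are indivisible.
crate A + crate F + crate C: weight 6 + 8 + 7 = 21 ≤ 23, value 2 + 17 + 15 = 34.
crate F + crate D: weight 8 + 14 = 22 ≤ 23, value 17 + 15 = 32.
crate F + crate C: weight 8 + 7 = 15 ≤ 23, value 17 + 15 = 32.
Best is crate A, crate F, and crate C with total value 34.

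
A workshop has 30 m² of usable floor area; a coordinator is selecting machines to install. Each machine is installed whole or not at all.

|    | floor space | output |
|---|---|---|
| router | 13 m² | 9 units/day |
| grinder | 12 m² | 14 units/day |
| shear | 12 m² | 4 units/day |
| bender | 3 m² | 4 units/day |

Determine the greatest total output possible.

Take router, grinder, and bender: floor space 13 + 12 + 3 = 28 ≤ 30, output 9 + 14 + 4 = 27.
No other feasible combination does better.

27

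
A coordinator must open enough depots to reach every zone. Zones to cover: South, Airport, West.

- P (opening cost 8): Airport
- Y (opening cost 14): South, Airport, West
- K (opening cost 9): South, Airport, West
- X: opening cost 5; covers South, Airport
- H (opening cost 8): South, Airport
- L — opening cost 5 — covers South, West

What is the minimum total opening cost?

The greedy cost-per-new-zone heuristic would pick X and L for 10, but a cheaper cover exists.
K alone covers South, Airport, West — every zone.
Total opening cost: 9.
No cover costs less than 9.

9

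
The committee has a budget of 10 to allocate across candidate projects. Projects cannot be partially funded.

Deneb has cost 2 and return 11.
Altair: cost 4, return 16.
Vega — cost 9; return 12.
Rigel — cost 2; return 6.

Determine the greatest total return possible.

This is an integer program with binary decision variables.
Allowing fractional choices, the relaxed optimum would be about 35.7, but projects are indivisible.
Deneb + Altair + Rigel: cost 2 + 4 + 2 = 8 ≤ 10, return 11 + 16 + 6 = 33.
Altair + Rigel: cost 4 + 2 = 6 ≤ 10, return 16 + 6 = 22.
Deneb + Altair: cost 2 + 4 = 6 ≤ 10, return 11 + 16 = 27.
Best is Deneb, Altair, and Rigel with total return 33.

33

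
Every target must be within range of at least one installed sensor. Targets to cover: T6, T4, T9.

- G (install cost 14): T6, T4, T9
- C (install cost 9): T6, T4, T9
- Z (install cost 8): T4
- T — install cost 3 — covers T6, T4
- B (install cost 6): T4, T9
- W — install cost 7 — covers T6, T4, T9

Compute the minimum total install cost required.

7

The greedy cost-per-new-target heuristic would pick T and B for 9, but a cheaper cover exists.
W alone covers T6, T4, T9 — every target.
Total install cost: 7.
No cover costs less than 7.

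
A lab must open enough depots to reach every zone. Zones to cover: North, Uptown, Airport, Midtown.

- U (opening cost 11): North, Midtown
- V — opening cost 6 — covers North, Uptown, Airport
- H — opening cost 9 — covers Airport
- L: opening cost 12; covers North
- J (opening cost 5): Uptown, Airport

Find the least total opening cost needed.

This is a weighted set-cover instance.
Choose U and J: together they cover North, Uptown, Airport, Midtown — every zone.
Total opening cost: 11 + 5 = 16.

16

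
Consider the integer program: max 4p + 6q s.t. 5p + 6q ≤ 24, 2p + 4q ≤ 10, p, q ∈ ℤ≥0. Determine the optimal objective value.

(p,q)=(3,1): 5·3+6·1=21≤24, 2·3+4·1=10≤10, objective 18.
(p,q)=(4,0): 5·4+6·0=20≤24, 2·4+4·0=8≤10, objective 16.
(p,q)=(2,1): 5·2+6·1=16≤24, 2·2+4·1=8≤10, objective 14.
(p,q)=(3,0): 5·3+6·0=15≤24, 2·3+4·0=6≤10, objective 12.
No feasible integer point exceeds 18.

18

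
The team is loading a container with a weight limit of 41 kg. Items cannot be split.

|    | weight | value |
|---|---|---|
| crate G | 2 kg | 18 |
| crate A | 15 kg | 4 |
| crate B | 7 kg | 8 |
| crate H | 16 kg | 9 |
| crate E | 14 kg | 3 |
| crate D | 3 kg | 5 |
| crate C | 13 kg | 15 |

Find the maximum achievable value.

55

This is an integer program with binary decision variables.
crate G + crate B + crate H + crate C: weight 2 + 7 + 16 + 13 = 38 ≤ 41, value 18 + 8 + 9 + 15 = 50.
crate G + crate B + crate H + crate D + crate C: weight 2 + 7 + 16 + 3 + 13 = 41 ≤ 41, value 18 + 8 + 9 + 5 + 15 = 55.
Best is crate G, crate B, crate H, crate D, and crate C with total value 55.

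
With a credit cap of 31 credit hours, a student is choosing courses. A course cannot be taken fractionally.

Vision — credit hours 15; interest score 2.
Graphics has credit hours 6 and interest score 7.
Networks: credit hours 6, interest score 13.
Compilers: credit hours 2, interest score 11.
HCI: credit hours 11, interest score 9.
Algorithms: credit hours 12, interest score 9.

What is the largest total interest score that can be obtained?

Treat it as a binary knapsack problem.
Allowing fractional choices, the relaxed optimum would be about 44.5, but courses are indivisible.
Graphics + Networks + Compilers + HCI: credit hours 6 + 6 + 2 + 11 = 25 ≤ 31, interest score 7 + 13 + 11 + 9 = 40.
Networks + Compilers + HCI + Algorithms: credit hours 6 + 2 + 11 + 12 = 31 ≤ 31, interest score 13 + 11 + 9 + 9 = 42.
Best is Networks, Compilers, HCI, and Algorithms with total interest score 42.

42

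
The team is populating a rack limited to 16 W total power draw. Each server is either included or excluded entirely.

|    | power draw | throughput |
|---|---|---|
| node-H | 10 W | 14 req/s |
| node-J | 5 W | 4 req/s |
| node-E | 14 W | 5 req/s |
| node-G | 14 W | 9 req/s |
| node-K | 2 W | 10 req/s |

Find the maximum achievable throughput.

24

node-H + node-K: power draw 10 + 2 = 12 ≤ 16, throughput 14 + 10 = 24.
node-H + node-J: power draw 10 + 5 = 15 ≤ 16, throughput 14 + 4 = 18.
node-G + node-K: power draw 14 + 2 = 16 ≤ 16, throughput 9 + 10 = 19.
Best is node-H and node-K with total throughput 24.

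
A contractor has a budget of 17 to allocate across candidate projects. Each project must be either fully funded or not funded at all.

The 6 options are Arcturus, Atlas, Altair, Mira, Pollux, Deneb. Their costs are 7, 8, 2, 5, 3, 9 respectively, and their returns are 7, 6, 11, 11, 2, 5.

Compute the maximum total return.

31

Allowing fractional choices, the relaxed optimum would be about 31.2, but projects are indivisible.
Arcturus + Altair + Mira + Pollux: cost 7 + 2 + 5 + 3 = 17 ≤ 17, return 7 + 11 + 11 + 2 = 31.
Arcturus + Altair + Mira: cost 7 + 2 + 5 = 14 ≤ 17, return 7 + 11 + 11 = 29.
Best is Arcturus, Altair, Mira, and Pollux with total return 31.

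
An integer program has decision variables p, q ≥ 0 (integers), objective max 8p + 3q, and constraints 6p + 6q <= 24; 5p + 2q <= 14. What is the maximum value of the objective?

22

The continuous relaxation peaks at (2.8, 0) with value 22.40; rounding to a feasible lattice point costs some objective.
(p,q)=(2,2): 6·2+6·2=24≤24, 5·2+2·2=14≤14, objective 22.
(p,q)=(2,1): 6·2+6·1=18≤24, 5·2+2·1=12≤14, objective 19.
(p,q)=(1,3): 6·1+6·3=24≤24, 5·1+2·3=11≤14, objective 17.
Maximum is 22 at (p,q)=(2,2).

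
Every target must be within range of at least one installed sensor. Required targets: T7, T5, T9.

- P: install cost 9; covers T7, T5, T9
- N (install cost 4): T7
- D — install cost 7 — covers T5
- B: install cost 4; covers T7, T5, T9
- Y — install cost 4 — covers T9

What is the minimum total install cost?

4

B alone covers T7, T5, T9 — every target.
Total install cost: 4.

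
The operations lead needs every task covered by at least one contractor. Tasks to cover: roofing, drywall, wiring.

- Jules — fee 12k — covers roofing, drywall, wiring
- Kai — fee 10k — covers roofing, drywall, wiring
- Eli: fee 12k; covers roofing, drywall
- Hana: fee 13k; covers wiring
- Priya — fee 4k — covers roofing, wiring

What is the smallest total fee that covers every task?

The greedy cost-per-new-task heuristic would pick Priya and Kai for 14, but a cheaper cover exists.
Kai alone covers roofing, drywall, wiring — every task.
Total fee: 10.
No cover costs less than 10.

10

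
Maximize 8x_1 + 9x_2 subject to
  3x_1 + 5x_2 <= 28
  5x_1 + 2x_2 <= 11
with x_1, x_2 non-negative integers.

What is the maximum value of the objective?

45

(x_1,x_2)=(0,5) is feasible, giving 45.
(x_1,x_2)=(0,4) is feasible, giving 36.
No feasible integer point exceeds 45.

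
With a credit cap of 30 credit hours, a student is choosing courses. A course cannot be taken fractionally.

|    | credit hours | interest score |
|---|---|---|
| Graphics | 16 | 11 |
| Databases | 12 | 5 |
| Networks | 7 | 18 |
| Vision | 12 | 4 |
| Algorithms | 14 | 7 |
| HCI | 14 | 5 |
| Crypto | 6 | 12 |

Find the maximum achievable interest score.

Allowing fractional choices, the relaxed optimum would be about 41.5, but courses are indivisible.
Graphics + Networks + Crypto: credit hours 16 + 7 + 6 = 29 ≤ 30, interest score 11 + 18 + 12 = 41.
Networks + Algorithms + Crypto: credit hours 7 + 14 + 6 = 27 ≤ 30, interest score 18 + 7 + 12 = 37.
Databases + Networks + Crypto: credit hours 12 + 7 + 6 = 25 ≤ 30, interest score 5 + 18 + 12 = 35.
Best is Graphics, Networks, and Crypto with total interest score 41.

41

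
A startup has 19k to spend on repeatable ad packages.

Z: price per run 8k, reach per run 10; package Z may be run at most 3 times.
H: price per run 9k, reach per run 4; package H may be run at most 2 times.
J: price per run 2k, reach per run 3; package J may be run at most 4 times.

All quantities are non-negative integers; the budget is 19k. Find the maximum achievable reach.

This is a bounded integer knapsack.
1×Z and 4×J: price 16 ≤ 19, reach 1·10 + 4·3 = 22.
2×Z and 1×J: price 18 ≤ 19, reach 2·10 + 1·3 = 23.
Best is 23.

23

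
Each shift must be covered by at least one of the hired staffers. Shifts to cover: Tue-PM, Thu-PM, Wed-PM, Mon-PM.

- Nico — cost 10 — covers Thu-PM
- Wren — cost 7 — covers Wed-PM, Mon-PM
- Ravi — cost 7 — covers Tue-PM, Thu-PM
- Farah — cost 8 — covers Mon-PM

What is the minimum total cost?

This is a weighted set-cover instance.
Choose Wren and Ravi: together they cover Tue-PM, Thu-PM, Wed-PM, Mon-PM — every shift.
Total cost: 7 + 7 = 14.
No cover costs less than 14.

14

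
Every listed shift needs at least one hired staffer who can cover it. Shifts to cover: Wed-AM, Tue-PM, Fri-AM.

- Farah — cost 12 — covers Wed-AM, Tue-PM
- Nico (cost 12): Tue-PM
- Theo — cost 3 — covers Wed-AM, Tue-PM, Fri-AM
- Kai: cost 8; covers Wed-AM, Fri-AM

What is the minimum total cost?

This is an integer covering problem.
Theo alone covers Wed-AM, Tue-PM, Fri-AM — every shift.
Total cost: 3.
No cover costs less than 3.

3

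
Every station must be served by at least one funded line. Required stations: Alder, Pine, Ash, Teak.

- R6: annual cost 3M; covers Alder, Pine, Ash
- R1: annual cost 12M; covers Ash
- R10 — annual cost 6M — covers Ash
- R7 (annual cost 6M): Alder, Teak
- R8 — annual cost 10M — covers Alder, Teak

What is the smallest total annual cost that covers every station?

Choose R6 and R7: together they cover Alder, Pine, Ash, Teak — every station.
Total annual cost: 3 + 6 = 9.
No cover costs less than 9.

9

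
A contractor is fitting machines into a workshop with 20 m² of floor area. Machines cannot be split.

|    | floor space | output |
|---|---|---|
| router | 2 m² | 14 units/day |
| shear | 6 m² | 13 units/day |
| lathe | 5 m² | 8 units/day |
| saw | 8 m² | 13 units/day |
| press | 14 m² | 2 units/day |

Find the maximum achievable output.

Treat it as a binary knapsack problem.
Take router, shear, and saw: floor space 2 + 6 + 8 = 16 ≤ 20, output 14 + 13 + 13 = 40.
No other feasible combination does better.

40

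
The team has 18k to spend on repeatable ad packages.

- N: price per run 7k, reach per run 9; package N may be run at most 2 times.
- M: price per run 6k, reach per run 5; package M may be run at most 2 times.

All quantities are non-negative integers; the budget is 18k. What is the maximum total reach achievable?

N has the best ratio (9/7); taking only N gives at most 2×9 = 18 (stopped by the price limit).
Optimal: 2×N: price 14 ≤ 18, reach 2·9 = 18.

18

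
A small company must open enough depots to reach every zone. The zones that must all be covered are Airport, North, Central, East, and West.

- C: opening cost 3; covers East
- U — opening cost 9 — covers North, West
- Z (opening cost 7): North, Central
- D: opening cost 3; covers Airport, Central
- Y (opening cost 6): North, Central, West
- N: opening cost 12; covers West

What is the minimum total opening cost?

Choose C, D, and Y: together they cover Airport, North, Central, East, West — every zone.
Total opening cost: 3 + 3 + 6 = 12.
No cover costs less than 12.

12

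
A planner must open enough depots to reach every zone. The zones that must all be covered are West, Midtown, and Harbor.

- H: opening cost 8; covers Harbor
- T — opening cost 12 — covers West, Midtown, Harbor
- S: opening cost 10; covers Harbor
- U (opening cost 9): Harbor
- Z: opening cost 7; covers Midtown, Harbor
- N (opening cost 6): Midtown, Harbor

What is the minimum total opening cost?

12

T alone covers West, Midtown, Harbor — every zone.
Total opening cost: 12.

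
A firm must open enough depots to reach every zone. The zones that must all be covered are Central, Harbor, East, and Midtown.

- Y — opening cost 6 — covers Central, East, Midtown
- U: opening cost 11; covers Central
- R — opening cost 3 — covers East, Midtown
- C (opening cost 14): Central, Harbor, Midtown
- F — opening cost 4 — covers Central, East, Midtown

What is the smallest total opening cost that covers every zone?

The greedy cost-per-new-zone heuristic would pick F and C for 18, but a cheaper cover exists.
Choose R and C: together they cover Central, Harbor, East, Midtown — every zone.
Total opening cost: 3 + 14 = 17.
No cover costs less than 17.

17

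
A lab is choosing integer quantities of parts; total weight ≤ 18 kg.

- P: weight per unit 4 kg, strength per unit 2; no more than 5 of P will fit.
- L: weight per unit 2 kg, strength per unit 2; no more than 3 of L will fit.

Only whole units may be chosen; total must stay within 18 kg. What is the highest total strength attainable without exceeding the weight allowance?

L has the best ratio (2/2); taking only L gives at most 3×2 = 6 (stopped by the supply cap of 3).
Mixing does better — 3×P and 3×L: weight 18 ≤ 18, strength 3·2 + 3·2 = 12.

12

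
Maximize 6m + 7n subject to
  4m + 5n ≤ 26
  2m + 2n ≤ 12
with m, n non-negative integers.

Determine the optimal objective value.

(m,n)=(4,2): 4·4+5·2=26≤26, 2·4+2·2=12≤12, objective 38.
(m,n)=(5,1): 4·5+5·1=25≤26, 2·5+2·1=12≤12, objective 37.
The best lattice point is (4,2), giving 38.

38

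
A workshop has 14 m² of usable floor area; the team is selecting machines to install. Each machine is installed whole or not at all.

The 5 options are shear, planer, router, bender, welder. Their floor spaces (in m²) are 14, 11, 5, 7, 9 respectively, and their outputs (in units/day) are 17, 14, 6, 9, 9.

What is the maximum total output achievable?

Take shear: floor space 14 ≤ 14, output 17.
No other feasible combination does better.

17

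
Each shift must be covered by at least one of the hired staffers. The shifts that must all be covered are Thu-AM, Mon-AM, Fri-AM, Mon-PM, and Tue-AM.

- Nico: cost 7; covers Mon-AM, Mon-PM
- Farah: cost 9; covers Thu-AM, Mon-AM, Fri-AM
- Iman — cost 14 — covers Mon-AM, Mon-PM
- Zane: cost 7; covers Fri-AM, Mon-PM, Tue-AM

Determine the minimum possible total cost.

This is an integer covering problem.
Choose Farah and Zane: together they cover Thu-AM, Mon-AM, Fri-AM, Mon-PM, Tue-AM — every shift.
Total cost: 9 + 7 = 16.
No cover costs less than 16.

16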